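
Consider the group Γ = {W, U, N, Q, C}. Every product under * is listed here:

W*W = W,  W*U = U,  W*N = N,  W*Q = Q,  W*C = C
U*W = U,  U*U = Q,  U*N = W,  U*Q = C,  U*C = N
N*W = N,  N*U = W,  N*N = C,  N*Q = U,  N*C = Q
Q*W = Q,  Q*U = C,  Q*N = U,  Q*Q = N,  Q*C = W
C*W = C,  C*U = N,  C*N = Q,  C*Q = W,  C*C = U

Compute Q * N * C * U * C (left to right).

Q * N = U
U * C = N
N * U = W
W * C = C
(Structurally, Γ here is isomorphic to the cyclic group Z_5.)

C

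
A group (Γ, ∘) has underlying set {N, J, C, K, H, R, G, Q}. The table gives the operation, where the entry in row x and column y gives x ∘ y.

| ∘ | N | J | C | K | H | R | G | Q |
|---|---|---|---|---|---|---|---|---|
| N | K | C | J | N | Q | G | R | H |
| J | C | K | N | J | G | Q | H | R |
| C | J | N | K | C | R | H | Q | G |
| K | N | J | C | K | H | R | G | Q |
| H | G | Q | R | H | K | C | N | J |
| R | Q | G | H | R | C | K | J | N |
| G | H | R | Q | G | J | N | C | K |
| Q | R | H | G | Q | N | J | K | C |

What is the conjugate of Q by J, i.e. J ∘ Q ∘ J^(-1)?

G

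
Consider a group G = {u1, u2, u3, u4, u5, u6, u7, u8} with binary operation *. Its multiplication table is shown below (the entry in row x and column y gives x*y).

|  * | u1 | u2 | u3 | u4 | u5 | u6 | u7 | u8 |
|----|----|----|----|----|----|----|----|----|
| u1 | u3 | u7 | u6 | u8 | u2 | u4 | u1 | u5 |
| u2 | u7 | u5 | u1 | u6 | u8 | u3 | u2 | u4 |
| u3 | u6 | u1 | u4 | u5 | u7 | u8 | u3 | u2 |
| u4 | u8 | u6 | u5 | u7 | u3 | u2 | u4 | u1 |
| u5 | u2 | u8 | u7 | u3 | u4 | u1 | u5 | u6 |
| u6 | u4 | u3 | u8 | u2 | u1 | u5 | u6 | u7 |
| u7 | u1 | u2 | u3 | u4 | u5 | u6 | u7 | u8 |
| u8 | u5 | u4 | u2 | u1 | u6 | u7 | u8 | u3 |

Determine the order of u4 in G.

The identity element is u7 (its row matches the header).
u4^1 = u4
u4^2 = u4*u4 = u7
The first power of u4 equal to the identity is u4^2, so ord(u4) = 2.

2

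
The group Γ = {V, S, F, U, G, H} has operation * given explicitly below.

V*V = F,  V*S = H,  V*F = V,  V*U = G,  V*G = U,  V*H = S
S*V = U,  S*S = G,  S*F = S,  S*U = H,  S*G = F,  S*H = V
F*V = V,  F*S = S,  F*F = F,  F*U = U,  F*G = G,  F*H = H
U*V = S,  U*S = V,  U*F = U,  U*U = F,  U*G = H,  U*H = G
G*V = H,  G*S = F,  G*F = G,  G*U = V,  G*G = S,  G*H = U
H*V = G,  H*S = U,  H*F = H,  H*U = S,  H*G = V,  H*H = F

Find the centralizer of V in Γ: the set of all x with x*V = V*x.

{F, V}

Compare row V with column V entry by entry.
G*V = H but V*G = U, so G does not.
Collecting the elements that commute with V: C(V) = {F, V}.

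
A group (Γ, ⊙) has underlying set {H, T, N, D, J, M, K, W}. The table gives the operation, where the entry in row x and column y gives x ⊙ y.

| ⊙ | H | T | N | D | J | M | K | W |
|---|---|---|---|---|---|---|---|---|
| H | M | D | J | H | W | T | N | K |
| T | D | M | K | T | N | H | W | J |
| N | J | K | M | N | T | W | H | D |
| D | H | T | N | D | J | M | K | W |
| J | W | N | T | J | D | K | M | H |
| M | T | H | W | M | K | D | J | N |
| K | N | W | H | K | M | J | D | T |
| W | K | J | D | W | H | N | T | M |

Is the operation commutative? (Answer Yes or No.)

Check whether the table is symmetric across its main diagonal.
Every entry (row x, col y) equals the entry (row y, col x), so Γ is abelian.

Yes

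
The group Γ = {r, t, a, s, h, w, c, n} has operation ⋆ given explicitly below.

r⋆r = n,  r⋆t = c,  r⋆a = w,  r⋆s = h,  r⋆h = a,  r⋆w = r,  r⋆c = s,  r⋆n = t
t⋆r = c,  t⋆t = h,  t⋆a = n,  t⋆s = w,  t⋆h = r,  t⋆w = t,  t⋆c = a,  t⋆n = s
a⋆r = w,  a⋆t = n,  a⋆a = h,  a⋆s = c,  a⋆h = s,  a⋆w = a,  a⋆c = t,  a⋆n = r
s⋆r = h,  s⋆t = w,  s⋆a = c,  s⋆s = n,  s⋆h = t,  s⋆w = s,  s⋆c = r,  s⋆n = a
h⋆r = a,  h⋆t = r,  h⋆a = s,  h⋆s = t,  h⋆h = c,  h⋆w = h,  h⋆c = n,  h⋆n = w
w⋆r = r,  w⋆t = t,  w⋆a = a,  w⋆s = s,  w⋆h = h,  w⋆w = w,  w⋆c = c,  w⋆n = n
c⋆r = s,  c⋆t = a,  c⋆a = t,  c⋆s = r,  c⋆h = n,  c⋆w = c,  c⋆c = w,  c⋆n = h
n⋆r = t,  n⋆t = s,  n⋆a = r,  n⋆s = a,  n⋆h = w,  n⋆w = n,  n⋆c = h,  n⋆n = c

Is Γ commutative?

Yes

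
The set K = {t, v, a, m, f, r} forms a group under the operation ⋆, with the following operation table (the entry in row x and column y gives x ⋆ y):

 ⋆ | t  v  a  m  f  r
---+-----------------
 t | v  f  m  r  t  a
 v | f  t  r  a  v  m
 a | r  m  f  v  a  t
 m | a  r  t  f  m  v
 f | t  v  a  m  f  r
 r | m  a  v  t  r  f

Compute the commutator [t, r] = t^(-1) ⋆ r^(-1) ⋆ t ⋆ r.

t

Identity is f; from the table t^(-1) = v and r^(-1) = r.
v ⋆ r = m
m ⋆ t = a
a ⋆ r = t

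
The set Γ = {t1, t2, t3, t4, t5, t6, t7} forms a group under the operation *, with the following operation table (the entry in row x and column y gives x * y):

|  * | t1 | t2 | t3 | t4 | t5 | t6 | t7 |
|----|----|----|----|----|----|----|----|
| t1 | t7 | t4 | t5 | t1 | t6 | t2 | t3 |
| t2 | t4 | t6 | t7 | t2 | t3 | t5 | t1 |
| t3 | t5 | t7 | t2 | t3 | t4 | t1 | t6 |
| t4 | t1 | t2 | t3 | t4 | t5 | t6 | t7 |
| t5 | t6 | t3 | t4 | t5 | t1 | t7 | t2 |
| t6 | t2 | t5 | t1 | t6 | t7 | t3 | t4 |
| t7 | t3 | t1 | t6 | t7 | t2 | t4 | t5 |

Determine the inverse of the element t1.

t2

First locate the identity: row t4 matches the header, so t4 is the identity.
Scan row t1 for t4: t1 * t2 = t4. Hence t1^(-1) = t2.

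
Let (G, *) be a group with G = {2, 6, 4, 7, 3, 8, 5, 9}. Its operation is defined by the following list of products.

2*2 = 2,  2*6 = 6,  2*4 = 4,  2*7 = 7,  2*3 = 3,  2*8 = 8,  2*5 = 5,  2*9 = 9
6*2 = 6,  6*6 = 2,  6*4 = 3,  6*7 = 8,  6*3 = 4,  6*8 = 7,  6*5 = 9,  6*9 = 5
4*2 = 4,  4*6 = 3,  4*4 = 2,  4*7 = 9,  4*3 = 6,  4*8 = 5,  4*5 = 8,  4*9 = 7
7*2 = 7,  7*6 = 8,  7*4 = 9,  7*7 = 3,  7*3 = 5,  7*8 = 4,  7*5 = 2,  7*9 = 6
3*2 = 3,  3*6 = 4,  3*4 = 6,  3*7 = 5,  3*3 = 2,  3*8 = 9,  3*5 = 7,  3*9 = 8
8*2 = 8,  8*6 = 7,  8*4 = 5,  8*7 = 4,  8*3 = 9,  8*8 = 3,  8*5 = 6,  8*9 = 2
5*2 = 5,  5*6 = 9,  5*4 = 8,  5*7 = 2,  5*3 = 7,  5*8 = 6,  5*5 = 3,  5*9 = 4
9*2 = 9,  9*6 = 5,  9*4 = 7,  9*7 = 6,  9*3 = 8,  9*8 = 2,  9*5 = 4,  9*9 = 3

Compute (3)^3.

3

3^1 = 3
3^2 = 3*3 = 2
3^3 = 2*3 = 3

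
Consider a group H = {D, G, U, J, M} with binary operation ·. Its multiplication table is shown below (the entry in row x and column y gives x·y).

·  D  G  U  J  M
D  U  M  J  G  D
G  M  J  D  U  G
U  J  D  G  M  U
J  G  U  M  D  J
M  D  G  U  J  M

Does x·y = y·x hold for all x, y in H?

Yes

Check whether the table is symmetric across its main diagonal.
Every entry (row x, col y) equals the entry (row y, col x), so H is abelian.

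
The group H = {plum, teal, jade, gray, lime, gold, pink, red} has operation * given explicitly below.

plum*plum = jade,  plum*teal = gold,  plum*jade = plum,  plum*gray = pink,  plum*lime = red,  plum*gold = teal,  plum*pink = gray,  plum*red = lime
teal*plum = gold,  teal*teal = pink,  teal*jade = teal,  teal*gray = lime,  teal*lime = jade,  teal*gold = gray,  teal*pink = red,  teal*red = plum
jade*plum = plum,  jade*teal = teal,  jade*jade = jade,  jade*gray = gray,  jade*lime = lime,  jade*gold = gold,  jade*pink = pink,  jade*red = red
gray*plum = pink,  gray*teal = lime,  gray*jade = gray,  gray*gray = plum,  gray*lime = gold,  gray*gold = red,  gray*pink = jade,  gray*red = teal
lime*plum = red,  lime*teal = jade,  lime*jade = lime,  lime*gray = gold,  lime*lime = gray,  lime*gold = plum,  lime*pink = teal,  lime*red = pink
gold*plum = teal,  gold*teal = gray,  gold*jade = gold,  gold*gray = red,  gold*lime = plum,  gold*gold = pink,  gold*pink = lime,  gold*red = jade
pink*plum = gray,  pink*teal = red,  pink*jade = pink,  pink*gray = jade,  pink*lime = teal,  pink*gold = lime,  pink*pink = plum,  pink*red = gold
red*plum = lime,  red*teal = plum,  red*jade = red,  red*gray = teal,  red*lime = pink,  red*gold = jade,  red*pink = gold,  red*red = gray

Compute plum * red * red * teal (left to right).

plum * red = lime
lime * red = pink
pink * teal = red

red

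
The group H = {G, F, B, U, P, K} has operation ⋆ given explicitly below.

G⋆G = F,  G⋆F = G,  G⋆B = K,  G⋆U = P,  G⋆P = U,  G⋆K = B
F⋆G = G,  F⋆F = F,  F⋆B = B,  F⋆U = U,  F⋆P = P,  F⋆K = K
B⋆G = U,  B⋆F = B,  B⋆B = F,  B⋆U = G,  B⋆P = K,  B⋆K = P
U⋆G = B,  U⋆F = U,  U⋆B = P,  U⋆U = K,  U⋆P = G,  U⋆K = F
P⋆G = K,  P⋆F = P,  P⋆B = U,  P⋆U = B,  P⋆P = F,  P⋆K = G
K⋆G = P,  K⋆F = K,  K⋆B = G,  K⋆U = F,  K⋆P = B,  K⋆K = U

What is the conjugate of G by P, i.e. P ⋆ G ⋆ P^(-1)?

The identity is F. In row P, the entry F sits in column P, so P^(-1) = P.
P ⋆ G = K
K ⋆ P = B

B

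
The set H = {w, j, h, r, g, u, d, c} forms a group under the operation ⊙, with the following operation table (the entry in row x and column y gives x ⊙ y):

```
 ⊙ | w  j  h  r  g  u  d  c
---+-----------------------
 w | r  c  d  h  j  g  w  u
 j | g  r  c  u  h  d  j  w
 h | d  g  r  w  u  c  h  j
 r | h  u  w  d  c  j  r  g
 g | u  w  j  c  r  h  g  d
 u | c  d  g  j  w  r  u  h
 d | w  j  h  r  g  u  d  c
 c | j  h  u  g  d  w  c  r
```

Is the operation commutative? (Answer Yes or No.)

c ⊙ h = u but h ⊙ c = j.
Since c and h do not commute, H is not abelian.

No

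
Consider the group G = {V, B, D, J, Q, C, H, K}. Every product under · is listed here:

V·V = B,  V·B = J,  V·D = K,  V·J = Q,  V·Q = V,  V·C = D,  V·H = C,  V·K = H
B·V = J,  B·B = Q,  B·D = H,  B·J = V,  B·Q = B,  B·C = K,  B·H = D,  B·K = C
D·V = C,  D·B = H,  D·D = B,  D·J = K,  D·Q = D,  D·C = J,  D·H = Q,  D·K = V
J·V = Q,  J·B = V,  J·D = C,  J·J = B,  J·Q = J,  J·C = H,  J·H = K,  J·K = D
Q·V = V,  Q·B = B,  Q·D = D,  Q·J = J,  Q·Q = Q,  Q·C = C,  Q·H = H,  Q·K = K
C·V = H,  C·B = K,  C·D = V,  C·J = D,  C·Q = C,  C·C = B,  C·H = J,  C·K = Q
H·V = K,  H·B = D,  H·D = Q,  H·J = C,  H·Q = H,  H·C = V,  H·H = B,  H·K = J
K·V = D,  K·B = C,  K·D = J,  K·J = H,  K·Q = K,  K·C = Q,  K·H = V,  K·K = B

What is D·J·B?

D·J = K
K·B = C

C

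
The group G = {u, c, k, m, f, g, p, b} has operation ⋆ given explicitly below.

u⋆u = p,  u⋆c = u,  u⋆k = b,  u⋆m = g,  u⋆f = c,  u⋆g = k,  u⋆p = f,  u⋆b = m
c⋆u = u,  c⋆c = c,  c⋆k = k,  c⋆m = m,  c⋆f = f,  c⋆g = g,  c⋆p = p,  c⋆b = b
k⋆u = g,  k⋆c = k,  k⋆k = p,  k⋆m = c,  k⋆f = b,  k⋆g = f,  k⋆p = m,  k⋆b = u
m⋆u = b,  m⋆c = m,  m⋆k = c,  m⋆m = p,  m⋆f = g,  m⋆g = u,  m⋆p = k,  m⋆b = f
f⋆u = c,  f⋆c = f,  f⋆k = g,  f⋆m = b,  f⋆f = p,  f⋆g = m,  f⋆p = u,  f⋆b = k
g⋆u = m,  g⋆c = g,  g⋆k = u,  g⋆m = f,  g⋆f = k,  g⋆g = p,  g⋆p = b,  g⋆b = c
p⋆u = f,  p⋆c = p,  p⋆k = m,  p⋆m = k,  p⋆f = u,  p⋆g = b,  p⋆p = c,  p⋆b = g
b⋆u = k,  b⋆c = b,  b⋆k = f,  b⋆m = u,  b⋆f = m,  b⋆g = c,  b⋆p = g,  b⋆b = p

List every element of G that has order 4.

Identity is c. Compute the order of each non-identity element by repeated multiplication:
  u: u → p → f → c  (order 4)
  k: k → p → m → c  (order 4)
  m: m → p → k → c  (order 4)
  f: f → p → u → c  (order 4)
  g: g → p → b → c  (order 4)
  p: p → c  (order 2)
  b: b → p → g → c  (order 4)
Elements of order 4: {b, f, g, k, m, u}.
(Structurally, G here is isomorphic to the quaternion group Q_8.)

{b, f, g, k, m, u}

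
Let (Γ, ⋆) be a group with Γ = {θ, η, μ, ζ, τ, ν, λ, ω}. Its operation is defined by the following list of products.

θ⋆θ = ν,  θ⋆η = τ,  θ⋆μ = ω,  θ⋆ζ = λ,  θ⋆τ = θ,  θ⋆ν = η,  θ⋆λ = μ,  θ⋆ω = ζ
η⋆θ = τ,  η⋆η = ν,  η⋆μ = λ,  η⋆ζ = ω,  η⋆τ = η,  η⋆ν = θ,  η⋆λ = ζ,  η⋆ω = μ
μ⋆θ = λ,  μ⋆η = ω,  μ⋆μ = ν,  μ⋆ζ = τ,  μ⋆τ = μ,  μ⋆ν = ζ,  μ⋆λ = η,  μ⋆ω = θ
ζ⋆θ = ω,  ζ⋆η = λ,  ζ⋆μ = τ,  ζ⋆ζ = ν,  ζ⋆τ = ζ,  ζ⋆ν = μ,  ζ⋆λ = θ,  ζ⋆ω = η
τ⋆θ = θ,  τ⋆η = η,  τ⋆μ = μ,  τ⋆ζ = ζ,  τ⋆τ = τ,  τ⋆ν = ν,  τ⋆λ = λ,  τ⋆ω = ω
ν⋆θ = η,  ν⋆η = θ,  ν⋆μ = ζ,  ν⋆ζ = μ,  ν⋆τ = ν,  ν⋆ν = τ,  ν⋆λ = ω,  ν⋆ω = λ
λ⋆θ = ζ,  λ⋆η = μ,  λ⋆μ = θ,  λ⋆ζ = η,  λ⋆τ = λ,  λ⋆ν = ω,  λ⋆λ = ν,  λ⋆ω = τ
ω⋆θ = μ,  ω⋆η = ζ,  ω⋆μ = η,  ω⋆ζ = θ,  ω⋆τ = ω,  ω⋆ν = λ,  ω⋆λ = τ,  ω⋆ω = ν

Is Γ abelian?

No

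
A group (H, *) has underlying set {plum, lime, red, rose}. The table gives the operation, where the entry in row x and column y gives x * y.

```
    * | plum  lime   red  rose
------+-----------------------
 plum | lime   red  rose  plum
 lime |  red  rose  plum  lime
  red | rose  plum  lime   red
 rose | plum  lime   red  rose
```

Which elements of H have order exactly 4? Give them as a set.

{plum, red}

Identity is rose. Compute the order of each non-identity element by repeated multiplication:
  plum: plum → lime → red → rose  (order 4)
  lime: lime → rose  (order 2)
  red: red → lime → plum → rose  (order 4)
Elements of order 4: {plum, red}.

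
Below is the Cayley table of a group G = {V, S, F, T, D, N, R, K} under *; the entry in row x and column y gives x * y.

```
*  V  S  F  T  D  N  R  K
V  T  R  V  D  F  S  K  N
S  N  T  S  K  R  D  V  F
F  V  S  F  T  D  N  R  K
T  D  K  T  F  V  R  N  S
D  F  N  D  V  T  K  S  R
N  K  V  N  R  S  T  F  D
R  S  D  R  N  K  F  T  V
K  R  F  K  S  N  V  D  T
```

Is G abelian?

R * D = K but D * R = S.
Since R and D do not commute, G is not abelian.

No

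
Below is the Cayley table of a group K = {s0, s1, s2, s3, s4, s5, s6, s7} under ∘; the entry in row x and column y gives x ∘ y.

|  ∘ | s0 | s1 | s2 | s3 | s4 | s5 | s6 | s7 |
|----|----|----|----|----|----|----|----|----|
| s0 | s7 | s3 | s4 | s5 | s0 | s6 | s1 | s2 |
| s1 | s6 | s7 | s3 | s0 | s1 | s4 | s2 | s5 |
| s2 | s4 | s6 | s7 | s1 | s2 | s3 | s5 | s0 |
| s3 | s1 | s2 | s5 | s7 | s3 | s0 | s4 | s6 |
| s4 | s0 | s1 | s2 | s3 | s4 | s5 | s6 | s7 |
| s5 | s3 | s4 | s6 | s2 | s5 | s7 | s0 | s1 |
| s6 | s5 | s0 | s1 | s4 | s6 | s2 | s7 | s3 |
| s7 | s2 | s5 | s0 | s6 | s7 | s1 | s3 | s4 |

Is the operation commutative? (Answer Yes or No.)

No

s2 ∘ s5 = s3 but s5 ∘ s2 = s6.
Since s2 and s5 do not commute, K is not abelian.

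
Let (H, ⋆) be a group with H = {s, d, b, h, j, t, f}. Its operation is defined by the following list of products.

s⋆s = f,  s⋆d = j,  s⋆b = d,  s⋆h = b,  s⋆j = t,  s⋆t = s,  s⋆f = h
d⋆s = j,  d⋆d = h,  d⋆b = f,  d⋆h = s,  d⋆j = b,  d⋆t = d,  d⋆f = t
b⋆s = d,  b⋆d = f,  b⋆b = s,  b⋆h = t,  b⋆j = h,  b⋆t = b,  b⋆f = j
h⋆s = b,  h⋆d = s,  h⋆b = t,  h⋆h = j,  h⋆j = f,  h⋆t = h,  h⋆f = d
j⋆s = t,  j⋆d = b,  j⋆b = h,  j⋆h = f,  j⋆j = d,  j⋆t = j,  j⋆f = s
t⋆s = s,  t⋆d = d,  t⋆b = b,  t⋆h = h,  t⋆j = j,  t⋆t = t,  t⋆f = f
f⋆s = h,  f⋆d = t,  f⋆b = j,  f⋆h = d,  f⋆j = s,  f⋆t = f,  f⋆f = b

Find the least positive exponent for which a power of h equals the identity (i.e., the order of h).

7

The identity element is t (its row matches the header).
h^1 = h
h^2 = h ⋆ h = j
h^3 = j ⋆ h = f
h^4 = f ⋆ h = d
h^5 = d ⋆ h = s
h^6 = s ⋆ h = b
h^7 = b ⋆ h = t
The first power of h equal to the identity is h^7, so ord(h) = 7.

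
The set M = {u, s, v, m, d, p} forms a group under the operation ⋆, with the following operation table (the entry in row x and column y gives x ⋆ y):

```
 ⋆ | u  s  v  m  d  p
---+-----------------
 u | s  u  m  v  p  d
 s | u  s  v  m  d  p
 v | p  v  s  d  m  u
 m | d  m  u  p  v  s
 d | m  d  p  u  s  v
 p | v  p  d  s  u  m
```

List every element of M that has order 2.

{d, u, v}

Identity is s. Compute the order of each non-identity element by repeated multiplication:
  u: u → s  (order 2)
  v: v → s  (order 2)
  m: m → p → s  (order 3)
  d: d → s  (order 2)
  p: p → m → s  (order 3)
Elements of order 2: {d, u, v}.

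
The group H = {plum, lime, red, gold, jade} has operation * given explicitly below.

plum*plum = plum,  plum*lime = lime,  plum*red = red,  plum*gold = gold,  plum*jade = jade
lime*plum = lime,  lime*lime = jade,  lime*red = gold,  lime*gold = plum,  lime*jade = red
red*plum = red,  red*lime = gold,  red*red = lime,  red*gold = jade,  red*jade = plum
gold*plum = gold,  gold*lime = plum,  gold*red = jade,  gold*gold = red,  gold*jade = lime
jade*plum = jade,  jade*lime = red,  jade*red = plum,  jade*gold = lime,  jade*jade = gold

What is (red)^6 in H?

red^1 = red
red^2 = red * red = lime
red^3 = lime * red = gold
red^4 = gold * red = jade
red^5 = jade * red = plum
red^6 = plum * red = red

red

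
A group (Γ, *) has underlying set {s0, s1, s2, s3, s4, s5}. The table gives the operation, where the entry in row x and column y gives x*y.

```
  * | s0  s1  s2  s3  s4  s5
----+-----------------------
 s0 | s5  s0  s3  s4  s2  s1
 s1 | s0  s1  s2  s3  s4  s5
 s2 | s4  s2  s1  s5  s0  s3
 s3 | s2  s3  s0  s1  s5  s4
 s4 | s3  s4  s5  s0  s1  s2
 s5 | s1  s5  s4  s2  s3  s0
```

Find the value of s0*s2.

Read row s0, column s2: s0*s2 = s3.
(Structurally, Γ here is isomorphic to the symmetric group S_3.)

s3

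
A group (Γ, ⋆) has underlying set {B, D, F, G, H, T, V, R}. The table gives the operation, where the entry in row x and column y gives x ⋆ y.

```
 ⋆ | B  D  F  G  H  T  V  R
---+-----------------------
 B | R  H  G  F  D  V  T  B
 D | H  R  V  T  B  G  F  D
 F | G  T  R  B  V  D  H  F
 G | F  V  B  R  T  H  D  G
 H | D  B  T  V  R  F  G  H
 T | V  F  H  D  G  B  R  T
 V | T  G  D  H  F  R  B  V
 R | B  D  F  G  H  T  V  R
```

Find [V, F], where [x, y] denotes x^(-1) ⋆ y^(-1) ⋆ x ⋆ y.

Identity is R; from the table V^(-1) = T and F^(-1) = F.
T ⋆ F = H
H ⋆ V = G
G ⋆ F = B

B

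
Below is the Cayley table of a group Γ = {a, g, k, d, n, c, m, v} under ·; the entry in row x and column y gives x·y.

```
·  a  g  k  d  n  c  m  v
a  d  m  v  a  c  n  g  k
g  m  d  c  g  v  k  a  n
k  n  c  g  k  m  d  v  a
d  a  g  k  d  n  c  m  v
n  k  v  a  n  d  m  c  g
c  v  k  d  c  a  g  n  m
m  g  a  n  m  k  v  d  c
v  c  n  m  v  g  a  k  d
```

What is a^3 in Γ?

a^1 = a
a^2 = a·a = d
a^3 = d·a = a
(Structurally, Γ here is isomorphic to the dihedral group D_4.)

a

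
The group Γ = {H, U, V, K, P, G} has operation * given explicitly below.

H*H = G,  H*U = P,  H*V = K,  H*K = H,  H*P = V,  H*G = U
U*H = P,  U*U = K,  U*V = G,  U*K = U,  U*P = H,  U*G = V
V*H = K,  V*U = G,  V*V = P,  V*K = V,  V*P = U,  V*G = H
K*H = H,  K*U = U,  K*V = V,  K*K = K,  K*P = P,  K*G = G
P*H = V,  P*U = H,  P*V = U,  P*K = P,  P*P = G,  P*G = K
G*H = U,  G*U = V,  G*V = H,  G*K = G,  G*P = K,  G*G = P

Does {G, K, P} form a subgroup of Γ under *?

{G, K, P} contains the identity K.
Checking products: every product of two elements of {G, K, P} (read from the table) lies in {G, K, P}, so the set is closed.
In a finite group, a nonempty closed subset is a subgroup. So {G, K, P} ≤ Γ.

Yes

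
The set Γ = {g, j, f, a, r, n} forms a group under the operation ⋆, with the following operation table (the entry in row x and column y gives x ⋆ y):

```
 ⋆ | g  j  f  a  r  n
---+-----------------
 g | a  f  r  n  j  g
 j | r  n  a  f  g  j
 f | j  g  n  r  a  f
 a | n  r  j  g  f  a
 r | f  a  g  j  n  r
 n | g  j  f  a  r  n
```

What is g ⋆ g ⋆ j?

r

g ⋆ g = a
a ⋆ j = r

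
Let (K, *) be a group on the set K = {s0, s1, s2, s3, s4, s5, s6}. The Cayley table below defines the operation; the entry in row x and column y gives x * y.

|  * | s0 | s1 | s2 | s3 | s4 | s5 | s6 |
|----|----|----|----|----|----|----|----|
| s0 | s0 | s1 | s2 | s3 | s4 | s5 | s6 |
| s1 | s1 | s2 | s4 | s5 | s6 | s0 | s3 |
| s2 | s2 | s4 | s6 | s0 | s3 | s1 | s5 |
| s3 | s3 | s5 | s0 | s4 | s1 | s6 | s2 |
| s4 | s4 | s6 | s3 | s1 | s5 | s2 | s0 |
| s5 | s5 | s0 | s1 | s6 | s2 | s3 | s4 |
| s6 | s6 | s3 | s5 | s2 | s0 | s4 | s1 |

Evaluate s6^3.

s3

s6^1 = s6
s6^2 = s6 * s6 = s1
s6^3 = s1 * s6 = s3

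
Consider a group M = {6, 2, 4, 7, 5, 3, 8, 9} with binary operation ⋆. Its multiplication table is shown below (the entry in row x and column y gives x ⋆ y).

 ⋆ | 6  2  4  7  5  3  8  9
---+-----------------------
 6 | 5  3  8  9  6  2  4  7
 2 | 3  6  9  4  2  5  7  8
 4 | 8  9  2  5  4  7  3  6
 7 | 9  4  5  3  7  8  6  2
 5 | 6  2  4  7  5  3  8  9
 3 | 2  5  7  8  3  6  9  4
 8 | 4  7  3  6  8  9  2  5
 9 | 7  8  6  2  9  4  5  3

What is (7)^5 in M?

9

7^1 = 7
7^2 = 7 ⋆ 7 = 3
7^3 = 3 ⋆ 7 = 8
7^4 = 8 ⋆ 7 = 6
7^5 = 6 ⋆ 7 = 9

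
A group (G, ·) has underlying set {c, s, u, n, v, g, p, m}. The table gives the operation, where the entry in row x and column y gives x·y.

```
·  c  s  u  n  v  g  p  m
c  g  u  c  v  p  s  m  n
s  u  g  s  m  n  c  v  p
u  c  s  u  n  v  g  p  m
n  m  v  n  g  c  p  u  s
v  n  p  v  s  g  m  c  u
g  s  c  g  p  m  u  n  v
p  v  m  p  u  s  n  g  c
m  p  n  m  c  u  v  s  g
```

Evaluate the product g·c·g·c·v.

m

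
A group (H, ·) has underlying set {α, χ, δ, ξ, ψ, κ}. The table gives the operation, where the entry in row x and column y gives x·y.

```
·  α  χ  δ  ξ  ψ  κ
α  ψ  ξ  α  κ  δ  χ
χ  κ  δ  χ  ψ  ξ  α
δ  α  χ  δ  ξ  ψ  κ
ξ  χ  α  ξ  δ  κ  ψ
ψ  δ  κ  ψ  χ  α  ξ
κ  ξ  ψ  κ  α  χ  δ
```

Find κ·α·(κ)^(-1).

The identity is δ. In row κ, the entry δ sits in column κ, so κ^(-1) = κ.
κ·α = ξ
ξ·κ = ψ

ψ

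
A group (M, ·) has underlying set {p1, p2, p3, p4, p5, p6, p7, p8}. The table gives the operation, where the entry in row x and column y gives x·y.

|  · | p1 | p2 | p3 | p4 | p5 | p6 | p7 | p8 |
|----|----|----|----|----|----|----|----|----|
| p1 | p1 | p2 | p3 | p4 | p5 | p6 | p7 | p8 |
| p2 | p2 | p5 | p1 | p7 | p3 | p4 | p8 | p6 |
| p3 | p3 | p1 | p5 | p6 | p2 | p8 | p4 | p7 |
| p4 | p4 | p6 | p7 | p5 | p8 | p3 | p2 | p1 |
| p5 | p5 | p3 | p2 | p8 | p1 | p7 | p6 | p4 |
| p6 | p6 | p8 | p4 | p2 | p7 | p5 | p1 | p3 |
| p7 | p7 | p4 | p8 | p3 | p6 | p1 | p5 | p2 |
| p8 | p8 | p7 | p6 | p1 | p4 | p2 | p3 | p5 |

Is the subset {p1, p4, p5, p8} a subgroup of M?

Yes

{p1, p4, p5, p8} contains the identity p1.
Checking products: every product of two elements of {p1, p4, p5, p8} (read from the table) lies in {p1, p4, p5, p8}, so the set is closed.
In a finite group, a nonempty closed subset is a subgroup. So {p1, p4, p5, p8} ≤ M.
(Structurally, M here is isomorphic to the quaternion group Q_8.)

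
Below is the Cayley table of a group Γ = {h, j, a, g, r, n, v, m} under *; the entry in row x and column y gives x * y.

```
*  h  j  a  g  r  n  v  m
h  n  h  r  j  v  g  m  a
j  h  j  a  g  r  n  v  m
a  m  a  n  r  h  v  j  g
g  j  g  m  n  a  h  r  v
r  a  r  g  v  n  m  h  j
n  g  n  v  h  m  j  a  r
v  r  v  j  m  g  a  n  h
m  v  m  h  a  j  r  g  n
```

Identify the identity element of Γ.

The identity e satisfies e * x = x for all x, so its row in the table reproduces the column headers.
Row j reads: h, j, a, g, r, n, v, m — exactly the header order. So j is the identity.
(Structurally, Γ here is isomorphic to the quaternion group Q_8.)

j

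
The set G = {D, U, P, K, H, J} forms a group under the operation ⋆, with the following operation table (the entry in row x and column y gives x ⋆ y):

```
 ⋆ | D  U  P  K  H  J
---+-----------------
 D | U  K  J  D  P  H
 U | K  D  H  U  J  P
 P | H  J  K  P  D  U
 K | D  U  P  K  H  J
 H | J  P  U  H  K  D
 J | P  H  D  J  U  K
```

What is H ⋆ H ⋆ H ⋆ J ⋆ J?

H

H ⋆ H = K
K ⋆ H = H
H ⋆ J = D
D ⋆ J = H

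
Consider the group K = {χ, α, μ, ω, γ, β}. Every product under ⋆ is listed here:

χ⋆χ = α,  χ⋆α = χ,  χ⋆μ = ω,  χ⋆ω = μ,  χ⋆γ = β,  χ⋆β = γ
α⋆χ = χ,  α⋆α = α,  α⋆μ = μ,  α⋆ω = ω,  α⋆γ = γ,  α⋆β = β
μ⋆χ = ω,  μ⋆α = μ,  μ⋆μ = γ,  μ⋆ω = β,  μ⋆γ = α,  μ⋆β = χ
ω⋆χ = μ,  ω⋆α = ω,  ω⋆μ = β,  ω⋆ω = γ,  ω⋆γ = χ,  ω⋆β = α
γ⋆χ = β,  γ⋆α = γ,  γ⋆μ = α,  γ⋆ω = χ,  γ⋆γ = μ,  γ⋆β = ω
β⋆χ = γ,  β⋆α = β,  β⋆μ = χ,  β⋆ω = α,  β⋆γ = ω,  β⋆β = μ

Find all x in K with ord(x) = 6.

Identity is α. Compute the order of each non-identity element by repeated multiplication:
  χ: χ → α  (order 2)
  μ: μ → γ → α  (order 3)
  ω: ω → γ → χ → μ → β → α  (order 6)
  γ: γ → μ → α  (order 3)
  β: β → μ → χ → γ → ω → α  (order 6)
Elements of order 6: {β, ω}.

{β, ω}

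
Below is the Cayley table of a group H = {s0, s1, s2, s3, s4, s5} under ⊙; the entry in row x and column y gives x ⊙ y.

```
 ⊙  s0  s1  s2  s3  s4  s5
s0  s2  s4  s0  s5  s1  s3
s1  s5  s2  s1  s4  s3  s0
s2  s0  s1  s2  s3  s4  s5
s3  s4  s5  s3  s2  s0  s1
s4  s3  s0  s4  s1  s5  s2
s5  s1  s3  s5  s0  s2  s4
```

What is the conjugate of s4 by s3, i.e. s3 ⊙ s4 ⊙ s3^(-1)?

s5

The identity is s2. In row s3, the entry s2 sits in column s3, so s3^(-1) = s3.
s3 ⊙ s4 = s0
s0 ⊙ s3 = s5
(Structurally, H here is isomorphic to the symmetric group S_3.)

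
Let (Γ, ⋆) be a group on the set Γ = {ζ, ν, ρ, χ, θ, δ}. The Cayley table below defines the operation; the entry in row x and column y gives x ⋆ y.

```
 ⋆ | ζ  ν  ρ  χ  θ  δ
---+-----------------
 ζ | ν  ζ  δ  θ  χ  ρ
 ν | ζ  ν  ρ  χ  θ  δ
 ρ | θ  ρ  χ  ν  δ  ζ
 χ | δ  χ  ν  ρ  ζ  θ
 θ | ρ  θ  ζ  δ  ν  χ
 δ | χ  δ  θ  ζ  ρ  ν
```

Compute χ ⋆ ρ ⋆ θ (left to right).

θ

χ ⋆ ρ = ν
ν ⋆ θ = θ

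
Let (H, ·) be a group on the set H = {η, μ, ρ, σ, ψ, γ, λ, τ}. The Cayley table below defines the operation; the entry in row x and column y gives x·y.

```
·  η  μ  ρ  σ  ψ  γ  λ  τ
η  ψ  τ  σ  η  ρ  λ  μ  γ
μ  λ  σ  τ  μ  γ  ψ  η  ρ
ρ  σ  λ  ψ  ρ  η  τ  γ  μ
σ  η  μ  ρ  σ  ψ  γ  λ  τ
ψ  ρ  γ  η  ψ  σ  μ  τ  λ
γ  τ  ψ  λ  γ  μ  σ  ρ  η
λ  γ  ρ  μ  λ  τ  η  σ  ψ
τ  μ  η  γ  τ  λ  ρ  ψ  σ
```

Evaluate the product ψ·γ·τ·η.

ψ·γ = μ
μ·τ = ρ
ρ·η = σ

σ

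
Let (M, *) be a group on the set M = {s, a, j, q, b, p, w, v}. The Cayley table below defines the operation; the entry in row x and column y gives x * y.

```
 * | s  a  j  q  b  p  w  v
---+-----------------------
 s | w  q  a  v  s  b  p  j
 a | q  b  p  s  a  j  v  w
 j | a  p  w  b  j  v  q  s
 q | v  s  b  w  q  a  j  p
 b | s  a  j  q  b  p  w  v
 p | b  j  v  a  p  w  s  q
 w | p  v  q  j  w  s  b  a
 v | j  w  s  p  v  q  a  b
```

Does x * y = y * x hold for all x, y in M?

Yes

Check whether the table is symmetric across its main diagonal.
Every entry (row x, col y) equals the entry (row y, col x), so M is abelian.
(In fact M ≅ Z_2 x Z_4.)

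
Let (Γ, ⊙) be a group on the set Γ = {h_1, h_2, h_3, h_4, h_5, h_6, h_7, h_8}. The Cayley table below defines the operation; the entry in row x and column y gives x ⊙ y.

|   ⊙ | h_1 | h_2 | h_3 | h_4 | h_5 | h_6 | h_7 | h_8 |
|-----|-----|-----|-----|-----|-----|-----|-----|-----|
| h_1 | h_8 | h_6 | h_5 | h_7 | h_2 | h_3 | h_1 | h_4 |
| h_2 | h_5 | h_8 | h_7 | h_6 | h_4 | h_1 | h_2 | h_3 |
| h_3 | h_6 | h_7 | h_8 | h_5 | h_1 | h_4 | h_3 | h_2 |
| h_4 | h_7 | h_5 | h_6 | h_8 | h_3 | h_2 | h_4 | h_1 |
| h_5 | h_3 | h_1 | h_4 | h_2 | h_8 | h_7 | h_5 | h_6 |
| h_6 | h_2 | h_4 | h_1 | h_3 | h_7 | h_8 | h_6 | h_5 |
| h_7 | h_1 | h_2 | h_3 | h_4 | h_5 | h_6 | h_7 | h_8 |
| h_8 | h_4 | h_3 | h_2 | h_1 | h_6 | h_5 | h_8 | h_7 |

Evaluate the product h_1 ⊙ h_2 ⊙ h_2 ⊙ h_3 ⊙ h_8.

h_1 ⊙ h_2 = h_6
h_6 ⊙ h_2 = h_4
h_4 ⊙ h_3 = h_6
h_6 ⊙ h_8 = h_5

h_5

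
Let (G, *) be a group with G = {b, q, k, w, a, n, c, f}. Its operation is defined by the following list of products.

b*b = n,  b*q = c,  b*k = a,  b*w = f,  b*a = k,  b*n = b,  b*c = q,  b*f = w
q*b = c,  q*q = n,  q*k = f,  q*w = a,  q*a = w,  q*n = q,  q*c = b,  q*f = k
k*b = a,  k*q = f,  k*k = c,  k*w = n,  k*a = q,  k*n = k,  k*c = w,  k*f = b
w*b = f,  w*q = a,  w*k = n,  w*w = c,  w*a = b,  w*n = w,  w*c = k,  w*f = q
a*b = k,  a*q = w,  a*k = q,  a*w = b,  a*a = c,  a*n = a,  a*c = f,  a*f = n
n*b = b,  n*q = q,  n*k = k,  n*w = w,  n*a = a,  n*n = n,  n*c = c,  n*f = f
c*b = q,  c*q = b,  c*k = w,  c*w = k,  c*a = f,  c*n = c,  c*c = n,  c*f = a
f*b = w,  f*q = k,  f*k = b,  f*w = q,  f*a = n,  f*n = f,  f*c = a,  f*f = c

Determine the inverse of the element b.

First locate the identity: row n matches the header, so n is the identity.
Scan row b for n: b*b = n. Hence b^(-1) = b.

b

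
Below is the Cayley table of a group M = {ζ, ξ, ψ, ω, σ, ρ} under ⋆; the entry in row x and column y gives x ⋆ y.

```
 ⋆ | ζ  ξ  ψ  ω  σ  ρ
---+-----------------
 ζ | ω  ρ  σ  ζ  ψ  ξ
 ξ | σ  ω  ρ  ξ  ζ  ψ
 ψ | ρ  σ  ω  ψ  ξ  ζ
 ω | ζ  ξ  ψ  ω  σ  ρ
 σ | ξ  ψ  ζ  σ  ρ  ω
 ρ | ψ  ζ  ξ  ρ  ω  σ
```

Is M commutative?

No

ρ ⋆ ξ = ζ but ξ ⋆ ρ = ψ.
Since ρ and ξ do not commute, M is not abelian.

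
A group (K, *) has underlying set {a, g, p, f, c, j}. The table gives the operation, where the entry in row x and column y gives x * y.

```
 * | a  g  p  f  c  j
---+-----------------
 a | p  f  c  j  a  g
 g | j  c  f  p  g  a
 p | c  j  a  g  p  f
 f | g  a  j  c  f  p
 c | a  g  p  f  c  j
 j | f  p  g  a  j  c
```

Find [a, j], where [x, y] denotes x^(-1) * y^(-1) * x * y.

a

Identity is c; from the table a^(-1) = p and j^(-1) = j.
p * j = f
f * a = g
g * j = a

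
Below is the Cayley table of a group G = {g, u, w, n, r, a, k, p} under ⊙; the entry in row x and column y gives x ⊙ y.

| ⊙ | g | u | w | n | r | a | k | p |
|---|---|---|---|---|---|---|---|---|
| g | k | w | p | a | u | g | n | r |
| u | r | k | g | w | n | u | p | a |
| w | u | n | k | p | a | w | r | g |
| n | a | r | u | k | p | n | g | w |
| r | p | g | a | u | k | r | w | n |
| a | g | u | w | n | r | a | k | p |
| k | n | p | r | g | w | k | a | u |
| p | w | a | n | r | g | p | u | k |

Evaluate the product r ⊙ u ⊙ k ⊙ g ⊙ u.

r ⊙ u = g
g ⊙ k = n
n ⊙ g = a
a ⊙ u = u

u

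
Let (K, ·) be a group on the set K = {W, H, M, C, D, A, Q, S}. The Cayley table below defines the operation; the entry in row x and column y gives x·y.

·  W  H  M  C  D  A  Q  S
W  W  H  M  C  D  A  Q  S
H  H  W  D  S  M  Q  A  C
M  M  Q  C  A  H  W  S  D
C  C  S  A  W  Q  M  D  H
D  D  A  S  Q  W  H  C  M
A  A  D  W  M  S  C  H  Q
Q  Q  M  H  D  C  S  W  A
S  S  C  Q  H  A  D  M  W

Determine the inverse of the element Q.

First locate the identity: row W matches the header, so W is the identity.
Scan row Q for W: Q·Q = W. Hence Q^(-1) = Q.
(Structurally, K here is isomorphic to the dihedral group D_4.)

Q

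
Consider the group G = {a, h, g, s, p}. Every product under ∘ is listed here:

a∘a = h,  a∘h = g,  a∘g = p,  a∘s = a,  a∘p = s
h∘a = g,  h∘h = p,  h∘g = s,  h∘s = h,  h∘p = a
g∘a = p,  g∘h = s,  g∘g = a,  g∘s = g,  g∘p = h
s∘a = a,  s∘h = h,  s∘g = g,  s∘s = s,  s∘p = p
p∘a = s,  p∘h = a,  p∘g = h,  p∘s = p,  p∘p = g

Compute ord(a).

The identity element is s (its row matches the header).
a^1 = a
a^2 = a ∘ a = h
a^3 = h ∘ a = g
a^4 = g ∘ a = p
a^5 = p ∘ a = s
The first power of a equal to the identity is a^5, so ord(a) = 5.

5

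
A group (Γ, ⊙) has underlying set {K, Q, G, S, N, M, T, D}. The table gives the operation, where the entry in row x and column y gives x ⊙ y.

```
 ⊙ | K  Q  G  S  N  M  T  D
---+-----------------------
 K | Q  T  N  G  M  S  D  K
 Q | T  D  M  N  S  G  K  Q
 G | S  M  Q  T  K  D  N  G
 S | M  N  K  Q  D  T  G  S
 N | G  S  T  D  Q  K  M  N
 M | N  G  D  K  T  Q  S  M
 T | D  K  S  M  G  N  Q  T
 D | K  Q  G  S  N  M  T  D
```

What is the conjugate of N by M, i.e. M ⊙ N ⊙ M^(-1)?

The identity is D. In row M, the entry D sits in column G, so M^(-1) = G.
M ⊙ N = T
T ⊙ G = S

S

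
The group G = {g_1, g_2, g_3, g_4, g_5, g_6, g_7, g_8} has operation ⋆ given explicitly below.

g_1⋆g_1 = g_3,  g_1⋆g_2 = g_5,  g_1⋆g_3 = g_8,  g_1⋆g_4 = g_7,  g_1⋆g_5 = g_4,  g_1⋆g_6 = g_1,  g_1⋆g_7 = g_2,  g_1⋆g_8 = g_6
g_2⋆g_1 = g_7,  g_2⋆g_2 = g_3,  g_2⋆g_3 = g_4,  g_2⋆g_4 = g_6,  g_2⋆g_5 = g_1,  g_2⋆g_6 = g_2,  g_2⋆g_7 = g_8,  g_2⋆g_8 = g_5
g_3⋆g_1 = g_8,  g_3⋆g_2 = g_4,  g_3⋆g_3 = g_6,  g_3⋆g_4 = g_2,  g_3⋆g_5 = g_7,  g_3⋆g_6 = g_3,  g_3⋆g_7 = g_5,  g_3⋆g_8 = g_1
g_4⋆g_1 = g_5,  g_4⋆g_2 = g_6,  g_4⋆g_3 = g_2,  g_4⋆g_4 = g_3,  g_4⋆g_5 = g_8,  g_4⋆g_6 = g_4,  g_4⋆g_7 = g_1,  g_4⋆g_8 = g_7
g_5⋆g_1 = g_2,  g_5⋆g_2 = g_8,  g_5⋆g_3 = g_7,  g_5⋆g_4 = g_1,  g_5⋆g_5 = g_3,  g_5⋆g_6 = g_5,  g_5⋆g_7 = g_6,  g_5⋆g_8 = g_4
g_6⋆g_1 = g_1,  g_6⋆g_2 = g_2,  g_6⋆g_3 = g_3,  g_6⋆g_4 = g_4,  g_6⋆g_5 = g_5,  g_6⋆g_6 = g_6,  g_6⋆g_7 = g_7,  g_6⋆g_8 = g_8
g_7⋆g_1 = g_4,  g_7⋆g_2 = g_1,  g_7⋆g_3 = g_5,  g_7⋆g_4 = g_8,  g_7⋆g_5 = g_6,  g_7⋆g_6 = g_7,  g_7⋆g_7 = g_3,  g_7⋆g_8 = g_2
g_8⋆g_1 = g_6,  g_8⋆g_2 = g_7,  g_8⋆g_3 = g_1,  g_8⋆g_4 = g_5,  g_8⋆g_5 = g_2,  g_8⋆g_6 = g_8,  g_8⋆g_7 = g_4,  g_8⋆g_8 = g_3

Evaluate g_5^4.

g_6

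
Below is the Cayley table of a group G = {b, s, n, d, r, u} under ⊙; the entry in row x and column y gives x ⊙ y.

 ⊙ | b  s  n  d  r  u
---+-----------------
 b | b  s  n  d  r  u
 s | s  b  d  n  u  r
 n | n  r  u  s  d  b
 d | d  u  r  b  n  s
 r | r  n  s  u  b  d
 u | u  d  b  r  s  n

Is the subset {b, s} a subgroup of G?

Yes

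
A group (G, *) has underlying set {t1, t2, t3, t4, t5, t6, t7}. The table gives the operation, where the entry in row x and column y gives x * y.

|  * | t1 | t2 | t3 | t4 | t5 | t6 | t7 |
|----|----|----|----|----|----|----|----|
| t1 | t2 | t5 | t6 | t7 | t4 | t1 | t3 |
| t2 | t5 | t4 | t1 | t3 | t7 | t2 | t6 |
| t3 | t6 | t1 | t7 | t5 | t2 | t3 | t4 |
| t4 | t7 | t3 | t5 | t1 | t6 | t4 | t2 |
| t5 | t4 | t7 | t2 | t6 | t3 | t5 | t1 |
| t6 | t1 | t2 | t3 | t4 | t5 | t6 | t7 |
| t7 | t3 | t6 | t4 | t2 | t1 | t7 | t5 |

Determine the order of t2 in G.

The identity element is t6 (its row matches the header).
t2^1 = t2
t2^2 = t2 * t2 = t4
t2^3 = t4 * t2 = t3
t2^4 = t3 * t2 = t1
t2^5 = t1 * t2 = t5
t2^6 = t5 * t2 = t7
t2^7 = t7 * t2 = t6
The first power of t2 equal to the identity is t2^7, so ord(t2) = 7.
(Structurally, G here is isomorphic to the cyclic group Z_7.)

7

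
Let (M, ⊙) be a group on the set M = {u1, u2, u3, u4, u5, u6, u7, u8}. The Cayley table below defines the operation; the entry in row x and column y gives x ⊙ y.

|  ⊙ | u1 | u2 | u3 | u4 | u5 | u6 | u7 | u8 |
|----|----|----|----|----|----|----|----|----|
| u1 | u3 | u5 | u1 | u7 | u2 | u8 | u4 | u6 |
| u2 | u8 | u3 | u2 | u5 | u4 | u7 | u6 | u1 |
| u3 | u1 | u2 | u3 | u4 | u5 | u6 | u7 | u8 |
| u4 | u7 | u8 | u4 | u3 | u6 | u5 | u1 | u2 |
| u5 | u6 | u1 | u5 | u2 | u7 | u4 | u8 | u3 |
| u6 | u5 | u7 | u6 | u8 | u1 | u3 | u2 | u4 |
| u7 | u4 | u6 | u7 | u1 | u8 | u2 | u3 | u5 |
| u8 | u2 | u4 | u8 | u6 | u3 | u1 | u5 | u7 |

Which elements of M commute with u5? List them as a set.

Compare row u5 with column u5 entry by entry.
u8 ⊙ u5 = u3 = u5 ⊙ u8, so u8 commutes with u5.
u1 ⊙ u5 = u2 but u5 ⊙ u1 = u6, so u1 does not.
Collecting the elements that commute with u5: C(u5) = {u3, u5, u7, u8}.

{u3, u5, u7, u8}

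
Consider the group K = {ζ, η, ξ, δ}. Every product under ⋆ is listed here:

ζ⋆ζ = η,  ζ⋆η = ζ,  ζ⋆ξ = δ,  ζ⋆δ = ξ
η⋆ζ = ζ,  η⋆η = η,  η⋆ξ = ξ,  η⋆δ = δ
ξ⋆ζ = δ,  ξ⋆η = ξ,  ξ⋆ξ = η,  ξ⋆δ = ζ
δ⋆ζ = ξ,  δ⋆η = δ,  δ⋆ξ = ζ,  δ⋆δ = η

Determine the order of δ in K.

The identity element is η (its row matches the header).
δ^1 = δ
δ^2 = δ ⋆ δ = η
The first power of δ equal to the identity is δ^2, so ord(δ) = 2.
(Structurally, K here is isomorphic to the Klein four-group V_4.)

2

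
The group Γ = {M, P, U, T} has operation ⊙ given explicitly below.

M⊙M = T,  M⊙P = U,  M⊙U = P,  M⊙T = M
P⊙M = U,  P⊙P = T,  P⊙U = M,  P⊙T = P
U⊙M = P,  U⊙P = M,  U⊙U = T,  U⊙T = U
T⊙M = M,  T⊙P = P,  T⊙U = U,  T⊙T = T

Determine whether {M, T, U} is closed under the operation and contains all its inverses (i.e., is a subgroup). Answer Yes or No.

No

U ⊙ M = P, which is not in {M, T, U}.
The subset is not closed under ⊙, so it is not a subgroup.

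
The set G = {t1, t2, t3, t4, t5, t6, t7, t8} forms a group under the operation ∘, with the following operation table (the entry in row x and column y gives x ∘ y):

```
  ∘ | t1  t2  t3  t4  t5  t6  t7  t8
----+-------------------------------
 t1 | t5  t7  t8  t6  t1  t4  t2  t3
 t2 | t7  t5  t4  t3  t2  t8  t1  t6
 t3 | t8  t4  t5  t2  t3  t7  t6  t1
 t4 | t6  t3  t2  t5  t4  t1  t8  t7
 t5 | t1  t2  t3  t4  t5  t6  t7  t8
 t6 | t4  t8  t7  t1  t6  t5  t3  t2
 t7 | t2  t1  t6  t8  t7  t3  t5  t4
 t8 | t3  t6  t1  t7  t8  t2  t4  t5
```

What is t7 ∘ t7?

Read row t7, column t7: t7 ∘ t7 = t5.

t5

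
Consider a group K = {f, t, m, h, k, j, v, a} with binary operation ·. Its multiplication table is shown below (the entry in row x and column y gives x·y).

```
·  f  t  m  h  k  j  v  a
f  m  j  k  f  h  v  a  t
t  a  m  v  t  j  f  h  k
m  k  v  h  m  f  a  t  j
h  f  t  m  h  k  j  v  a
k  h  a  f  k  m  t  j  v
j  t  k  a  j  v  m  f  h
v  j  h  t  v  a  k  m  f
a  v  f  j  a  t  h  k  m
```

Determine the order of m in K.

The identity element is h (its row matches the header).
m^1 = m
m^2 = m·m = h
The first power of m equal to the identity is m^2, so ord(m) = 2.

2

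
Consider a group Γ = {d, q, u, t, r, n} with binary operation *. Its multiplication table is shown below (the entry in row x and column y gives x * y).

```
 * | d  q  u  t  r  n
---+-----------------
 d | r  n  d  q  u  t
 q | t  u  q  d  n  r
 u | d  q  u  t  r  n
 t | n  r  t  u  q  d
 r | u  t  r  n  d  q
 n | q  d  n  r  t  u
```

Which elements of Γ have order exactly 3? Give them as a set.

Identity is u. Compute the order of each non-identity element by repeated multiplication:
  d: d → r → u  (order 3)
  q: q → u  (order 2)
  t: t → u  (order 2)
  r: r → d → u  (order 3)
  n: n → u  (order 2)
Elements of order 3: {d, r}.
(Structurally, Γ here is isomorphic to the symmetric group S_3.)

{d, r}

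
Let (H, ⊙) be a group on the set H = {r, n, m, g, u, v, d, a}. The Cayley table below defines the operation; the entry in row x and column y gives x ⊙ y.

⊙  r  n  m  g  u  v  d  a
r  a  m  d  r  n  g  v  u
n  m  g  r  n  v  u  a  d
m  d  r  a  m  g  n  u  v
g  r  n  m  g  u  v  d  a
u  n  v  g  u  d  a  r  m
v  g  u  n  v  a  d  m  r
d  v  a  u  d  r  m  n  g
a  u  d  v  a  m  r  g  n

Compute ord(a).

4

The identity element is g (its row matches the header).
a^1 = a
a^2 = a ⊙ a = n
a^3 = n ⊙ a = d
a^4 = d ⊙ a = g
The first power of a equal to the identity is a^4, so ord(a) = 4.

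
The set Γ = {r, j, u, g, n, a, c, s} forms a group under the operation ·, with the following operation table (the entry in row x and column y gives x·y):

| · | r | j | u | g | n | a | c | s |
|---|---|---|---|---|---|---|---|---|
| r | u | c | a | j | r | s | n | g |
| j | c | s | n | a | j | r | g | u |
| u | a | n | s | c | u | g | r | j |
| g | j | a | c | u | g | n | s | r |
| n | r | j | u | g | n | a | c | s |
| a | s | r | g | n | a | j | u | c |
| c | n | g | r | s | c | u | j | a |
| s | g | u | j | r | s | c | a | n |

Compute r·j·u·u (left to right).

a

r·j = c
c·u = r
r·u = a
(Structurally, Γ here is isomorphic to the cyclic group Z_8.)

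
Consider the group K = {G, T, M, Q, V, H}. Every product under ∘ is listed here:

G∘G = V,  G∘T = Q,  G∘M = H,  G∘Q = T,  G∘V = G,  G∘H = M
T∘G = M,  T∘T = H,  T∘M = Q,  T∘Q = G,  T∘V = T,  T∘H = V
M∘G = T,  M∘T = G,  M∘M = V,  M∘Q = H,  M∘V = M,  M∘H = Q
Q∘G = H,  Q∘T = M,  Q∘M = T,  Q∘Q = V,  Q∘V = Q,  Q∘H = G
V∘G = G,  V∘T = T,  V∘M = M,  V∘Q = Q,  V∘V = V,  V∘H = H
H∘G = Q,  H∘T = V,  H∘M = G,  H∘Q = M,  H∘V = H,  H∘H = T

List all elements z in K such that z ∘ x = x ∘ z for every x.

An element z is central iff its row equals its column in the table.
For M: M ∘ T = G ≠ Q = T ∘ M, so M ∉ Z.
Checking each element this way leaves Z(K) = {V}.
(Structurally, K here is isomorphic to the symmetric group S_3.)

{V}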